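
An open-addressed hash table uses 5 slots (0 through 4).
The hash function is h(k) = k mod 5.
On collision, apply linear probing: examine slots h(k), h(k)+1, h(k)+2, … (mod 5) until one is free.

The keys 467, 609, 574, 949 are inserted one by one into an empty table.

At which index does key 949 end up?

1

467: h=2 -> slot 2
609: h=4 -> slot 4
574: h=4, probe 4,0 -> slot 0
949: h=4, probe 4,0,1 -> slot 1
Table: [574, 949, 467, ∅, 609]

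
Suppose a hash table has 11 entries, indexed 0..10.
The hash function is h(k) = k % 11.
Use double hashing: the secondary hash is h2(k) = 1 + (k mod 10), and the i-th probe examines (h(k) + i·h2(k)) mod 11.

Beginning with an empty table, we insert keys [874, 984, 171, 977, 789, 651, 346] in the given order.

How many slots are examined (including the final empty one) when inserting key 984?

874: h=5 => slot 5
984: h=5, h2=5, probe 5,10 => slot 10
171: h=6 => slot 6
977: h=9 => slot 9
789: h=8 => slot 8
651: h=2 => slot 2
346: h=5, h2=7, probe 5,1 => slot 1
Table: [-, 346, 651, -, -, 874, 171, -, 789, 977, 984]

2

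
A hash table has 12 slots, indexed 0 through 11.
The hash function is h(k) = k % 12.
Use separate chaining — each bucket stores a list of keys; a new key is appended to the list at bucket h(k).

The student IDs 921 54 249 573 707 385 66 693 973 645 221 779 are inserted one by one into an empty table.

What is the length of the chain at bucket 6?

921 -> bucket 9
54 -> bucket 6
249 -> bucket 9 (collision)
573 -> bucket 9 (collision)
707 -> bucket 11
385 -> bucket 1
66 -> bucket 6 (collision)
693 -> bucket 9 (collision)
973 -> bucket 1 (collision)
645 -> bucket 9 (collision)
221 -> bucket 5
779 -> bucket 11 (collision)
Final buckets:
0: _
1: 385 -> 973
2: _
3: _
4: _
5: 221
6: 54 -> 66
7: _
8: _
9: 921 -> 249 -> 573 -> 693 -> 645
10: _
11: 707 -> 779

2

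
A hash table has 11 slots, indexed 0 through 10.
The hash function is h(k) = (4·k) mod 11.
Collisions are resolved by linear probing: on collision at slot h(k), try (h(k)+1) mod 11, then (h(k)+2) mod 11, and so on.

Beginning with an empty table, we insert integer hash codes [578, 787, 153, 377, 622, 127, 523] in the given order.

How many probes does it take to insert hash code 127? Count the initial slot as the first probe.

Insert 578: h=2, slot 2 empty → index 2.
Insert 787: h=2, slot 2 occupied → index 3.
Insert 153: h=7, slot 7 empty → index 7.
Insert 377: h=1, slot 1 empty → index 1.
Insert 622: h=2, slots 2,3 occupied → index 4.
Insert 127: h=2, slots 2,3,4 occupied → index 5.
Insert 523: h=2, slots 2,3,4,5 occupied → index 6.
Table: [., 377, 578, 787, 622, 127, 523, 153, ., ., .]

4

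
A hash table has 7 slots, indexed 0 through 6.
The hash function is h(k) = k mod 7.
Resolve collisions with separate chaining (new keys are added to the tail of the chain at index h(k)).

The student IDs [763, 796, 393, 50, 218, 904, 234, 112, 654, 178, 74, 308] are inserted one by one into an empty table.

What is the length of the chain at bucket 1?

763 -> bucket 0
796 -> bucket 5
393 -> bucket 1
50 -> bucket 1 (collision)
218 -> bucket 1 (collision)
904 -> bucket 1 (collision)
234 -> bucket 3
112 -> bucket 0 (collision)
654 -> bucket 3 (collision)
178 -> bucket 3 (collision)
74 -> bucket 4
308 -> bucket 0 (collision)
Final buckets:
0: 763 -> 112 -> 308
1: 393 -> 50 -> 218 -> 904
2: ∅
3: 234 -> 654 -> 178
4: 74
5: 796
6: ∅

4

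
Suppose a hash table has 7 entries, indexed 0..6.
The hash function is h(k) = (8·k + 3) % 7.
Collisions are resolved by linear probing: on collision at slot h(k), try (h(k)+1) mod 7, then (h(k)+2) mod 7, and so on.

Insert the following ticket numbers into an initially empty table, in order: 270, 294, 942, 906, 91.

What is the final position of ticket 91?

4

Insert 270: h=0, slot 0 empty → index 0.
Insert 294: h=3, slot 3 empty → index 3.
Insert 942: h=0, slot 0 occupied → index 1.
Insert 906: h=6, slot 6 empty → index 6.
Insert 91: h=3, slot 3 occupied → index 4.
Table: [270, 942, ., 294, 91, ., 906]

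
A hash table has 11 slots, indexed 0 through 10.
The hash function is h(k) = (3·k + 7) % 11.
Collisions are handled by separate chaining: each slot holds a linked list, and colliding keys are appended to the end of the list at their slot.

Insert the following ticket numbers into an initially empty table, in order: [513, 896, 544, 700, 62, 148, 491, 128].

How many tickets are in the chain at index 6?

513 -> bucket 6
896 -> bucket 0
544 -> bucket 0 (collision)
700 -> bucket 6 (collision)
62 -> bucket 6 (collision)
148 -> bucket 0 (collision)
491 -> bucket 6 (collision)
128 -> bucket 6 (collision)
Final buckets:
0: 896 -> 544 -> 148
1: -
2: -
3: -
4: -
5: -
6: 513 -> 700 -> 62 -> 491 -> 128
7: -
8: -
9: -
10: -

5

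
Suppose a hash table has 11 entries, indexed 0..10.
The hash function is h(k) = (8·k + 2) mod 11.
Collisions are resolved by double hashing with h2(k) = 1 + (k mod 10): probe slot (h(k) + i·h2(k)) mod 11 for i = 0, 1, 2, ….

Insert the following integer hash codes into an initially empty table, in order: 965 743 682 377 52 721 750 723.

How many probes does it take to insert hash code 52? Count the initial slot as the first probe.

965: h=0 -> slot 0
743: h=6 -> slot 6
682: h=2 -> slot 2
377: h=4 -> slot 4
52: h=0, h2=3, probe 0,3 -> slot 3
721: h=6, h2=2, probe 6,8 -> slot 8
750: h=7 -> slot 7
723: h=0, h2=4, probe 0,4,8,1 -> slot 1
Table: [965, 723, 682, 52, 377, ∅, 743, 750, 721, ∅, ∅]

2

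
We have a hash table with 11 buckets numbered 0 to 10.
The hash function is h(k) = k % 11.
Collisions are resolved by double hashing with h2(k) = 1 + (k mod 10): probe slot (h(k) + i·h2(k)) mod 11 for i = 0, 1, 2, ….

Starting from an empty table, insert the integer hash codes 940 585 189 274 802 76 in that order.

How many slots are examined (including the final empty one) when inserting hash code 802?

Insert 940: h=5, slot 5 empty -> index 5.
Insert 585: h=2, slot 2 empty -> index 2.
Insert 189: h=2, h2=10, slot 2 occupied -> index 1.
Insert 274: h=10, slot 10 empty -> index 10.
Insert 802: h=10, h2=3, slots 10,2,5 occupied -> index 8.
Insert 76: h=10, h2=7, slot 10 occupied -> index 6.
Table: [—, 189, 585, —, —, 940, 76, —, 802, —, 274]

4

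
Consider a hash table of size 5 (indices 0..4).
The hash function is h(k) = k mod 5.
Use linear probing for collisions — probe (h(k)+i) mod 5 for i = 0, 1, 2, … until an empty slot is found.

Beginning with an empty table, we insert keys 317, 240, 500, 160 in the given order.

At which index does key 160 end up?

3

317: h=2 -> slot 2
240: h=0 -> slot 0
500: h=0, probe 0,1 -> slot 1
160: h=0, probe 0,1,2,3 -> slot 3
Table: [240, 500, 317, 160, -]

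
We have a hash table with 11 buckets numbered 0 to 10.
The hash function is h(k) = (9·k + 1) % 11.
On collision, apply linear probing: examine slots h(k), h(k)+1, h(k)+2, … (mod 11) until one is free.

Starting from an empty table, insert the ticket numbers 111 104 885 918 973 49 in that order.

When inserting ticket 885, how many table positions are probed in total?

2

Insert 111: h=10, slot 10 empty → index 10.
Insert 104: h=2, slot 2 empty → index 2.
Insert 885: h=2, slot 2 occupied → index 3.
Insert 918: h=2, slots 2,3 occupied → index 4.
Insert 973: h=2, slots 2,3,4 occupied → index 5.
Insert 49: h=2, slots 2,3,4,5 occupied → index 6.
Table: [∅, ∅, 104, 885, 918, 973, 49, ∅, ∅, ∅, 111]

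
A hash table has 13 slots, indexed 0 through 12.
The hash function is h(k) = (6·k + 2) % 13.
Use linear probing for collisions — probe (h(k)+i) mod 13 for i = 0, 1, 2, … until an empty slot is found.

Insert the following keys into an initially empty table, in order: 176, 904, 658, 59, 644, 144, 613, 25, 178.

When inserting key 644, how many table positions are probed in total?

176 hashes to 5; slot 5 is free -> place at 5.
904 hashes to 5; 5 taken -> place at 6.
658 hashes to 11; slot 11 is free -> place at 11.
59 hashes to 5; 5,6 taken -> place at 7.
644 hashes to 5; 5,6,7 taken -> place at 8.
144 hashes to 8; 8 taken -> place at 9.
613 hashes to 1; slot 1 is free -> place at 1.
25 hashes to 9; 9 taken -> place at 10.
178 hashes to 4; slot 4 is free -> place at 4.
Table: [∅, 613, ∅, ∅, 178, 176, 904, 59, 644, 144, 25, 658, ∅]

4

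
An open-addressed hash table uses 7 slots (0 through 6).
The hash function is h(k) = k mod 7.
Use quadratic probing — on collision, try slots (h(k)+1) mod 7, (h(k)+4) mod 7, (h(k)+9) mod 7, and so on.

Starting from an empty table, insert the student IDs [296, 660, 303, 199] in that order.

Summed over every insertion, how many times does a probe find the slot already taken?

Insert 296: h=2, slot 2 empty => index 2.
Insert 660: h=2, slot 2 occupied => index 3.
Insert 303: h=2, slots 2,3 occupied => index 6.
Insert 199: h=3, slot 3 occupied => index 4.
Table: [—, —, 296, 660, 199, —, 303]

4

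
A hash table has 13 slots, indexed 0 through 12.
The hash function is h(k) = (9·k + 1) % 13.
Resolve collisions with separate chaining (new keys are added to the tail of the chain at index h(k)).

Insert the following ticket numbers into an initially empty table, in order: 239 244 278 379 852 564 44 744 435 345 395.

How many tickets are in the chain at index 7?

239 → bucket 7
244 → bucket 0
278 → bucket 7 (collision)
379 → bucket 6
852 → bucket 12
564 → bucket 7 (collision)
44 → bucket 7 (collision)
744 → bucket 2
435 → bucket 3
345 → bucket 12 (collision)
395 → bucket 7 (collision)
Final buckets:
0: 244
1: .
2: 744
3: 435
4: .
5: .
6: 379
7: 239 -> 278 -> 564 -> 44 -> 395
8: .
9: .
10: .
11: .
12: 852 -> 345

5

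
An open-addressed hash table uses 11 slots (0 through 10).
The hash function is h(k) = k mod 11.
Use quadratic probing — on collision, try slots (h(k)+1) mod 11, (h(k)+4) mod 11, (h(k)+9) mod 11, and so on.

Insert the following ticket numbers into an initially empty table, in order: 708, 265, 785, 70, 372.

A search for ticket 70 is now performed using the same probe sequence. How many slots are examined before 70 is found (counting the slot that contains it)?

Insert 708: h=4, slot 4 empty => index 4.
Insert 265: h=1, slot 1 empty => index 1.
Insert 785: h=4, slot 4 occupied => index 5.
Insert 70: h=4, slots 4,5 occupied => index 8.
Insert 372: h=9, slot 9 empty => index 9.
Table: [—, 265, —, —, 708, 785, —, —, 70, 372, —]
Lookup 70: h=4, probe 4,5,8 → found at 8.

3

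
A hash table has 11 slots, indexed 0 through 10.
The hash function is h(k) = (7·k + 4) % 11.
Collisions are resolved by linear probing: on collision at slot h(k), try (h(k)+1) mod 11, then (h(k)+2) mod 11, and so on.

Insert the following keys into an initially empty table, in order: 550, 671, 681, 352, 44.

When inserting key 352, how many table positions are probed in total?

3

550 hashes to 4; slot 4 is free -> place at 4.
671 hashes to 4; 4 taken -> place at 5.
681 hashes to 8; slot 8 is free -> place at 8.
352 hashes to 4; 4,5 taken -> place at 6.
44 hashes to 4; 4,5,6 taken -> place at 7.
Table: [-, -, -, -, 550, 671, 352, 44, 681, -, -]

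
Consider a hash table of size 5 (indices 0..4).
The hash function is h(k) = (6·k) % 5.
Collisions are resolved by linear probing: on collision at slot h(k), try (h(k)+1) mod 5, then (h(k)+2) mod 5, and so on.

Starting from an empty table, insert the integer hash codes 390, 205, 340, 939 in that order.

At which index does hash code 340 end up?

2

Insert 390: h=0, slot 0 empty → index 0.
Insert 205: h=0, slot 0 occupied → index 1.
Insert 340: h=0, slots 0,1 occupied → index 2.
Insert 939: h=4, slot 4 empty → index 4.
Table: [390, 205, 340, ∅, 939]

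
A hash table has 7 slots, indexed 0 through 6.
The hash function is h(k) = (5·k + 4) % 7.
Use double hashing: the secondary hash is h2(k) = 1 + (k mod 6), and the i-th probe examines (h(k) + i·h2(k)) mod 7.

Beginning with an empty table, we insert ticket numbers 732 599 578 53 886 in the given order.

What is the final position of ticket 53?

1

732: h=3 => slot 3
599: h=3, h2=6, probe 3,2 => slot 2
578: h=3, h2=3, probe 3,6 => slot 6
53: h=3, h2=6, probe 3,2,1 => slot 1
886: h=3, h2=5, probe 3,1,6,4 => slot 4
Table: [., 53, 599, 732, 886, ., 578]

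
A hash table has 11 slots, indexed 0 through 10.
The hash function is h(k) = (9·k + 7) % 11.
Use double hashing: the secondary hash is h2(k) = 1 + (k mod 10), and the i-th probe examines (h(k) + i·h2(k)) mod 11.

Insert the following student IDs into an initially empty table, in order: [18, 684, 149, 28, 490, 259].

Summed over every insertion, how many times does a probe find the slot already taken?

Insert 18: h=4, slot 4 empty => index 4.
Insert 684: h=3, slot 3 empty => index 3.
Insert 149: h=6, slot 6 empty => index 6.
Insert 28: h=6, h2=9, slots 6,4 occupied => index 2.
Insert 490: h=6, h2=1, slot 6 occupied => index 7.
Insert 259: h=6, h2=10, slot 6 occupied => index 5.
Table: [—, —, 28, 684, 18, 259, 149, 490, —, —, —]

4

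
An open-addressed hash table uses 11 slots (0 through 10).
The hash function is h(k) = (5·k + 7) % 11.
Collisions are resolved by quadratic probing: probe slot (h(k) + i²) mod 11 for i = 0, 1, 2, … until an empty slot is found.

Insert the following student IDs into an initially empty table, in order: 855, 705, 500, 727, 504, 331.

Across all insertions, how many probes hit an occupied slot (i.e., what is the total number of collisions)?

3

Insert 855: h=3, slot 3 empty → index 3.
Insert 705: h=1, slot 1 empty → index 1.
Insert 500: h=10, slot 10 empty → index 10.
Insert 727: h=1, slot 1 occupied → index 2.
Insert 504: h=8, slot 8 empty → index 8.
Insert 331: h=1, slots 1,2 occupied → index 5.
Table: [—, 705, 727, 855, —, 331, —, —, 504, —, 500]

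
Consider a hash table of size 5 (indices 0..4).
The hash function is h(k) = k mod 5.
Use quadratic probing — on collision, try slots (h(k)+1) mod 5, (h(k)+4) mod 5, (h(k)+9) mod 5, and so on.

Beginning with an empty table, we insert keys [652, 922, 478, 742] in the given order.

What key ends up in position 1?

742

652 hashes to 2; slot 2 is free → place at 2.
922 hashes to 2; 2 taken → place at 3.
478 hashes to 3; 3 taken → place at 4.
742 hashes to 2; 2,3 taken → place at 1.
Table: [—, 742, 652, 922, 478]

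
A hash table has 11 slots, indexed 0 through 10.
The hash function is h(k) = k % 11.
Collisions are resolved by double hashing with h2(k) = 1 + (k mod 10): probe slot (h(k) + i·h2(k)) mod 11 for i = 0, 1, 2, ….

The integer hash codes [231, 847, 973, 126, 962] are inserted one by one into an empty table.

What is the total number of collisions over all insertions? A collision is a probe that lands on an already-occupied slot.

231: h=0 => slot 0
847: h=0, h2=8, probe 0,8 => slot 8
973: h=5 => slot 5
126: h=5, h2=7, probe 5,1 => slot 1
962: h=5, h2=3, probe 5,8,0,3 => slot 3
Table: [231, 126, ∅, 962, ∅, 973, ∅, ∅, 847, ∅, ∅]

5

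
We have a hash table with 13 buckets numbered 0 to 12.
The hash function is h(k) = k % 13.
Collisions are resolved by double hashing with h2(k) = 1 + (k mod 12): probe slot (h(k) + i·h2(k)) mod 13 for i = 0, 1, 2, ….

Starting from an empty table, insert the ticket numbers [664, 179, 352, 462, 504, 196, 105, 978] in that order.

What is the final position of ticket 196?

Insert 664: h=1, slot 1 empty → index 1.
Insert 179: h=10, slot 10 empty → index 10.
Insert 352: h=1, h2=5, slot 1 occupied → index 6.
Insert 462: h=7, slot 7 empty → index 7.
Insert 504: h=10, h2=1, slot 10 occupied → index 11.
Insert 196: h=1, h2=5, slots 1,6,11 occupied → index 3.
Insert 105: h=1, h2=10, slots 1,11 occupied → index 8.
Insert 978: h=3, h2=7, slots 3,10 occupied → index 4.
Table: [., 664, ., 196, 978, ., 352, 462, 105, ., 179, 504, .]

3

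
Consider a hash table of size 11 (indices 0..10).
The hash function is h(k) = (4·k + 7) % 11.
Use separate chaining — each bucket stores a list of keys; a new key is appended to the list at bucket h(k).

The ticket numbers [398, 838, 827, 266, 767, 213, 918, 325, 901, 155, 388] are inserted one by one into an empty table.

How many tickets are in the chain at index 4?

4

398 → bucket 4
838 → bucket 4 (collision)
827 → bucket 4 (collision)
266 → bucket 4 (collision)
767 → bucket 6
213 → bucket 1
918 → bucket 5
325 → bucket 9
901 → bucket 3
155 → bucket 0
388 → bucket 8
Final buckets:
0: 155
1: 213
2: _
3: 901
4: 398 -> 838 -> 827 -> 266
5: 918
6: 767
7: _
8: 388
9: 325
10: _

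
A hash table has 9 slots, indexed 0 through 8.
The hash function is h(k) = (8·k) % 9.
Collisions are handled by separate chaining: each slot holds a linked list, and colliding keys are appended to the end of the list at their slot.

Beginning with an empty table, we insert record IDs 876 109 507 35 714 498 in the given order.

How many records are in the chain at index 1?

1

Insert 876: h=6, bucket 6 empty → new chain.
Insert 109: h=8, bucket 8 empty → new chain.
Insert 507: h=6, bucket 6 nonempty → append to chain.
Insert 35: h=1, bucket 1 empty → new chain.
Insert 714: h=6, bucket 6 nonempty → append to chain.
Insert 498: h=6, bucket 6 nonempty → append to chain.
Final buckets:
0: -
1: 35
2: -
3: -
4: -
5: -
6: 876 -> 507 -> 714 -> 498
7: -
8: 109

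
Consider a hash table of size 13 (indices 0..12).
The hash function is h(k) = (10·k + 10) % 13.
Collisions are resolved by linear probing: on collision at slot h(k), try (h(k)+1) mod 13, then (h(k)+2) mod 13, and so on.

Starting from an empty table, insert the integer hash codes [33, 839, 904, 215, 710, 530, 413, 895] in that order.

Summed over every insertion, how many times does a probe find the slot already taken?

33 hashes to 2; slot 2 is free -> place at 2.
839 hashes to 2; 2 taken -> place at 3.
904 hashes to 2; 2,3 taken -> place at 4.
215 hashes to 2; 2,3,4 taken -> place at 5.
710 hashes to 12; slot 12 is free -> place at 12.
530 hashes to 6; slot 6 is free -> place at 6.
413 hashes to 6; 6 taken -> place at 7.
895 hashes to 3; 3,4,5,6,7 taken -> place at 8.
Table: [_, _, 33, 839, 904, 215, 530, 413, 895, _, _, _, 710]

12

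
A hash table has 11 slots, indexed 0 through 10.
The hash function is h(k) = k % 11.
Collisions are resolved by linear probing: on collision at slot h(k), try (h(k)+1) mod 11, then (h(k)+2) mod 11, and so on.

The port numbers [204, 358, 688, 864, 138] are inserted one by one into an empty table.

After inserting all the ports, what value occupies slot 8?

Insert 204: h=6, slot 6 empty → index 6.
Insert 358: h=6, slot 6 occupied → index 7.
Insert 688: h=6, slots 6,7 occupied → index 8.
Insert 864: h=6, slots 6,7,8 occupied → index 9.
Insert 138: h=6, slots 6,7,8,9 occupied → index 10.
Table: [., ., ., ., ., ., 204, 358, 688, 864, 138]

688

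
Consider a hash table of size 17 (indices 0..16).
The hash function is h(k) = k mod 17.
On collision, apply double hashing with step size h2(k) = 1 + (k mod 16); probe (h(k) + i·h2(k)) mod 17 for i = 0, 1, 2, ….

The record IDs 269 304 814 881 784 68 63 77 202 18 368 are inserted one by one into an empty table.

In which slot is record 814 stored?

269 hashes to 14; slot 14 is free -> place at 14.
304 hashes to 15; slot 15 is free -> place at 15.
814 hashes to 15, h2=15; 15 taken -> place at 13.
881 hashes to 14, h2=2; 14 taken -> place at 16.
784 hashes to 2; slot 2 is free -> place at 2.
68 hashes to 0; slot 0 is free -> place at 0.
63 hashes to 12; slot 12 is free -> place at 12.
77 hashes to 9; slot 9 is free -> place at 9.
202 hashes to 15, h2=11; 15,9 taken -> place at 3.
18 hashes to 1; slot 1 is free -> place at 1.
368 hashes to 11; slot 11 is free -> place at 11.
Table: [68, 18, 784, 202, ∅, ∅, ∅, ∅, ∅, 77, ∅, 368, 63, 814, 269, 304, 881]

13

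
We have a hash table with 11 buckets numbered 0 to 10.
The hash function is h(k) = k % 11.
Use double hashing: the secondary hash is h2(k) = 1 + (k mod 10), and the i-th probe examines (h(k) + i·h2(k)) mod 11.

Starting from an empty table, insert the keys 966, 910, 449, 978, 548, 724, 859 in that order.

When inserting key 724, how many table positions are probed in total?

2

966 hashes to 9; slot 9 is free => place at 9.
910 hashes to 8; slot 8 is free => place at 8.
449 hashes to 9, h2=10; 9,8 taken => place at 7.
978 hashes to 10; slot 10 is free => place at 10.
548 hashes to 9, h2=9; 9,7 taken => place at 5.
724 hashes to 9, h2=5; 9 taken => place at 3.
859 hashes to 1; slot 1 is free => place at 1.
Table: [-, 859, -, 724, -, 548, -, 449, 910, 966, 978]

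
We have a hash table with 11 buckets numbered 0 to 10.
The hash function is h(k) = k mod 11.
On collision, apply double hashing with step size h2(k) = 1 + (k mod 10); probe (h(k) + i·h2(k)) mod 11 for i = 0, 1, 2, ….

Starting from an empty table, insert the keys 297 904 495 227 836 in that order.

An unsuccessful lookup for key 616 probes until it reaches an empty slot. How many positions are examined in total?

4

297: h=0 -> slot 0
904: h=2 -> slot 2
495: h=0, h2=6, probe 0,6 -> slot 6
227: h=7 -> slot 7
836: h=0, h2=7, probe 0,7,3 -> slot 3
Table: [297, -, 904, 836, -, -, 495, 227, -, -, -]
Lookup 616: h=0, h2=7, probe 0,7,3,10 → slot 10 empty, not found.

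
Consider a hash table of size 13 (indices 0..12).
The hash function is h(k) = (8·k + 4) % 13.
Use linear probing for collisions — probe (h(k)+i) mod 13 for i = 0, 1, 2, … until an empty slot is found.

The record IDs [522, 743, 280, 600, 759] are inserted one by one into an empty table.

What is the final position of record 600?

10

522 hashes to 7; slot 7 is free -> place at 7.
743 hashes to 7; 7 taken -> place at 8.
280 hashes to 8; 8 taken -> place at 9.
600 hashes to 7; 7,8,9 taken -> place at 10.
759 hashes to 5; slot 5 is free -> place at 5.
Table: [_, _, _, _, _, 759, _, 522, 743, 280, 600, _, _]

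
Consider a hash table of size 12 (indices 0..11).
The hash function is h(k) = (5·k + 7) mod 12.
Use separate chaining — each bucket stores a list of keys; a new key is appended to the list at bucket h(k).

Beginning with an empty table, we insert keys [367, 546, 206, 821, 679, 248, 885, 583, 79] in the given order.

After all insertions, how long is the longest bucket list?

4

367 → bucket 6
546 → bucket 1
206 → bucket 5
821 → bucket 8
679 → bucket 6 (collision)
248 → bucket 11
885 → bucket 4
583 → bucket 6 (collision)
79 → bucket 6 (collision)
Final buckets:
0: ∅
1: 546
2: ∅
3: ∅
4: 885
5: 206
6: 367 -> 679 -> 583 -> 79
7: ∅
8: 821
9: ∅
10: ∅
11: 248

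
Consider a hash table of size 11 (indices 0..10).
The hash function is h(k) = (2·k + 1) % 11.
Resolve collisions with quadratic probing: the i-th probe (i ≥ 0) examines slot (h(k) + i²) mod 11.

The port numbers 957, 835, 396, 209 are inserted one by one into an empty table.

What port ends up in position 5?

209

957: h=1 → slot 1
835: h=10 → slot 10
396: h=1, probe 1,2 → slot 2
209: h=1, probe 1,2,5 → slot 5
Table: [_, 957, 396, _, _, 209, _, _, _, _, 835]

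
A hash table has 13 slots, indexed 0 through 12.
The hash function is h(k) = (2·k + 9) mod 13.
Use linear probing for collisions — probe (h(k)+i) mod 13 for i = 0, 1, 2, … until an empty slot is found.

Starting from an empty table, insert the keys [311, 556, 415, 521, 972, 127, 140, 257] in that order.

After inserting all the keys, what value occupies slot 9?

257

Insert 311: h=7, slot 7 empty => index 7.
Insert 556: h=3, slot 3 empty => index 3.
Insert 415: h=7, slot 7 occupied => index 8.
Insert 521: h=11, slot 11 empty => index 11.
Insert 972: h=3, slot 3 occupied => index 4.
Insert 127: h=3, slots 3,4 occupied => index 5.
Insert 140: h=3, slots 3,4,5 occupied => index 6.
Insert 257: h=3, slots 3,4,5,6,7,8 occupied => index 9.
Table: [., ., ., 556, 972, 127, 140, 311, 415, 257, ., 521, .]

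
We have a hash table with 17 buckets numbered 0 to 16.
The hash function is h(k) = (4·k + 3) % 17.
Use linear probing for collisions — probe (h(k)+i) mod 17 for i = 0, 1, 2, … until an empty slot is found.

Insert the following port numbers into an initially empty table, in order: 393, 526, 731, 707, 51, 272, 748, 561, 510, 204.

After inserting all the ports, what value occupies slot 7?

561

Insert 393: h=11, slot 11 empty -> index 11.
Insert 526: h=16, slot 16 empty -> index 16.
Insert 731: h=3, slot 3 empty -> index 3.
Insert 707: h=9, slot 9 empty -> index 9.
Insert 51: h=3, slot 3 occupied -> index 4.
Insert 272: h=3, slots 3,4 occupied -> index 5.
Insert 748: h=3, slots 3,4,5 occupied -> index 6.
Insert 561: h=3, slots 3,4,5,6 occupied -> index 7.
Insert 510: h=3, slots 3,4,5,6,7 occupied -> index 8.
Insert 204: h=3, slots 3,4,5,6,7,8,9 occupied -> index 10.
Table: [—, —, —, 731, 51, 272, 748, 561, 510, 707, 204, 393, —, —, —, —, 526]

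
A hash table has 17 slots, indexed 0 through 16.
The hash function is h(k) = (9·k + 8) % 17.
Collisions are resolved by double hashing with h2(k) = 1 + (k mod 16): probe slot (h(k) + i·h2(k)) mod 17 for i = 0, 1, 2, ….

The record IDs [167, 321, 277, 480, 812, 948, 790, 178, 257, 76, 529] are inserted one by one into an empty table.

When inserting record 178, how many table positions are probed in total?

167 hashes to 15; slot 15 is free -> place at 15.
321 hashes to 7; slot 7 is free -> place at 7.
277 hashes to 2; slot 2 is free -> place at 2.
480 hashes to 10; slot 10 is free -> place at 10.
812 hashes to 6; slot 6 is free -> place at 6.
948 hashes to 6, h2=5; 6 taken -> place at 11.
790 hashes to 12; slot 12 is free -> place at 12.
178 hashes to 12, h2=3; 12,15 taken -> place at 1.
257 hashes to 9; slot 9 is free -> place at 9.
76 hashes to 12, h2=13; 12 taken -> place at 8.
529 hashes to 9, h2=2; 9,11 taken -> place at 13.
Table: [∅, 178, 277, ∅, ∅, ∅, 812, 321, 76, 257, 480, 948, 790, 529, ∅, 167, ∅]

3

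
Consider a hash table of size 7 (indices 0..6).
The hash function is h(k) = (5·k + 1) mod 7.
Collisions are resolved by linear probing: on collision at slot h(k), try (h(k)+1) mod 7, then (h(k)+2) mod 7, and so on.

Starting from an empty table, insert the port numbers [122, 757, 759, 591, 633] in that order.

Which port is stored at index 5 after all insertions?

122: h=2 -> slot 2
757: h=6 -> slot 6
759: h=2, probe 2,3 -> slot 3
591: h=2, probe 2,3,4 -> slot 4
633: h=2, probe 2,3,4,5 -> slot 5
Table: [., ., 122, 759, 591, 633, 757]

633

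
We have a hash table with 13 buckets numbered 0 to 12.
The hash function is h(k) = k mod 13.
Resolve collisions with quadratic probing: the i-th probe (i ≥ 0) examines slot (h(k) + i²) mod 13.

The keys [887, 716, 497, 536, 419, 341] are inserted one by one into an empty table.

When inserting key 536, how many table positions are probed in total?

887: h=3 => slot 3
716: h=1 => slot 1
497: h=3, probe 3,4 => slot 4
536: h=3, probe 3,4,7 => slot 7
419: h=3, probe 3,4,7,12 => slot 12
341: h=3, probe 3,4,7,12,6 => slot 6
Table: [-, 716, -, 887, 497, -, 341, 536, -, -, -, -, 419]

3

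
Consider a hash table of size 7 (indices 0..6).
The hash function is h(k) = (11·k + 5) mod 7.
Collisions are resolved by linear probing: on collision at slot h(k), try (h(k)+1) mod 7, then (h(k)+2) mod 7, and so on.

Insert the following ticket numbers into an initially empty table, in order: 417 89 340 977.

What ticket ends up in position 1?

Insert 417: h=0, slot 0 empty => index 0.
Insert 89: h=4, slot 4 empty => index 4.
Insert 340: h=0, slot 0 occupied => index 1.
Insert 977: h=0, slots 0,1 occupied => index 2.
Table: [417, 340, 977, ∅, 89, ∅, ∅]

340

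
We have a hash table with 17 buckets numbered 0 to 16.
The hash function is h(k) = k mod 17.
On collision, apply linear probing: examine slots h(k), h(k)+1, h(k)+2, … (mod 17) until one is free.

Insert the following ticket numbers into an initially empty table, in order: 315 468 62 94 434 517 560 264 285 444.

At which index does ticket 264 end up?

315 hashes to 9; slot 9 is free -> place at 9.
468 hashes to 9; 9 taken -> place at 10.
62 hashes to 11; slot 11 is free -> place at 11.
94 hashes to 9; 9,10,11 taken -> place at 12.
434 hashes to 9; 9,10,11,12 taken -> place at 13.
517 hashes to 7; slot 7 is free -> place at 7.
560 hashes to 16; slot 16 is free -> place at 16.
264 hashes to 9; 9,10,11,12,13 taken -> place at 14.
285 hashes to 13; 13,14 taken -> place at 15.
444 hashes to 2; slot 2 is free -> place at 2.
Table: [_, _, 444, _, _, _, _, 517, _, 315, 468, 62, 94, 434, 264, 285, 560]

14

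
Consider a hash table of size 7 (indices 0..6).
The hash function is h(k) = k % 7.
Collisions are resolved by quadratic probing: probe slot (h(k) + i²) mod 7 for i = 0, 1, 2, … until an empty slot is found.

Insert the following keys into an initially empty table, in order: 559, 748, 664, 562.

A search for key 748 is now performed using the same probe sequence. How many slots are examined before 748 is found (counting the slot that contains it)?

Insert 559: h=6, slot 6 empty -> index 6.
Insert 748: h=6, slot 6 occupied -> index 0.
Insert 664: h=6, slots 6,0 occupied -> index 3.
Insert 562: h=2, slot 2 empty -> index 2.
Table: [748, _, 562, 664, _, _, 559]
Lookup 748: h=6, probe 6,0 → found at 0.

2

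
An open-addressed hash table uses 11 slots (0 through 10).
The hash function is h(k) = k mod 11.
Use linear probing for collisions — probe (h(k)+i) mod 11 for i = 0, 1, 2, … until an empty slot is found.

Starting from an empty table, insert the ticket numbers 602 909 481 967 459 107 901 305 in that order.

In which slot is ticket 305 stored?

602: h=8 -> slot 8
909: h=7 -> slot 7
481: h=8, probe 8,9 -> slot 9
967: h=10 -> slot 10
459: h=8, probe 8,9,10,0 -> slot 0
107: h=8, probe 8,9,10,0,1 -> slot 1
901: h=10, probe 10,0,1,2 -> slot 2
305: h=8, probe 8,9,10,0,1,2,3 -> slot 3
Table: [459, 107, 901, 305, _, _, _, 909, 602, 481, 967]

3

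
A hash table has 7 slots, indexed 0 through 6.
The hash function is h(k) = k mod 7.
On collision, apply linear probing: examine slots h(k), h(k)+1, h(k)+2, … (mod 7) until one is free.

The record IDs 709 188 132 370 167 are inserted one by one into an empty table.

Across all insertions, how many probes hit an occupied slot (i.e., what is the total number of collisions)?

709 hashes to 2; slot 2 is free => place at 2.
188 hashes to 6; slot 6 is free => place at 6.
132 hashes to 6; 6 taken => place at 0.
370 hashes to 6; 6,0 taken => place at 1.
167 hashes to 6; 6,0,1,2 taken => place at 3.
Table: [132, 370, 709, 167, ., ., 188]

7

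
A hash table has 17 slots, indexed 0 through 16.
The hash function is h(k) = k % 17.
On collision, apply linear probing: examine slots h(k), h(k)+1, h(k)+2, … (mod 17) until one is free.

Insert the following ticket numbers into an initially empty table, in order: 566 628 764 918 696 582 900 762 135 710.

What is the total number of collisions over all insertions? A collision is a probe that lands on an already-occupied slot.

566 hashes to 5; slot 5 is free → place at 5.
628 hashes to 16; slot 16 is free → place at 16.
764 hashes to 16; 16 taken → place at 0.
918 hashes to 0; 0 taken → place at 1.
696 hashes to 16; 16,0,1 taken → place at 2.
582 hashes to 4; slot 4 is free → place at 4.
900 hashes to 16; 16,0,1,2 taken → place at 3.
762 hashes to 14; slot 14 is free → place at 14.
135 hashes to 16; 16,0,1,2,3,4,5 taken → place at 6.
710 hashes to 13; slot 13 is free → place at 13.
Table: [764, 918, 696, 900, 582, 566, 135, _, _, _, _, _, _, 710, 762, _, 628]

16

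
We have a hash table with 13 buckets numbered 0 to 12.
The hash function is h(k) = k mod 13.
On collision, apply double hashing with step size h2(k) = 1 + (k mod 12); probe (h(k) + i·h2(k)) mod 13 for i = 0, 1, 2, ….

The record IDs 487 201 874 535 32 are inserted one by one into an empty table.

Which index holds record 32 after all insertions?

11

Insert 487: h=6, slot 6 empty => index 6.
Insert 201: h=6, h2=10, slot 6 occupied => index 3.
Insert 874: h=3, h2=11, slot 3 occupied => index 1.
Insert 535: h=2, slot 2 empty => index 2.
Insert 32: h=6, h2=9, slots 6,2 occupied => index 11.
Table: [∅, 874, 535, 201, ∅, ∅, 487, ∅, ∅, ∅, ∅, 32, ∅]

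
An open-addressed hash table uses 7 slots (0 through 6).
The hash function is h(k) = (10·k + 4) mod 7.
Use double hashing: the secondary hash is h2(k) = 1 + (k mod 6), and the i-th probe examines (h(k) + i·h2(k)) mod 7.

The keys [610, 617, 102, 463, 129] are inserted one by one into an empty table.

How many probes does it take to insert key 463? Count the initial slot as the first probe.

3

610: h=0 -> slot 0
617: h=0, h2=6, probe 0,6 -> slot 6
102: h=2 -> slot 2
463: h=0, h2=2, probe 0,2,4 -> slot 4
129: h=6, h2=4, probe 6,3 -> slot 3
Table: [610, ., 102, 129, 463, ., 617]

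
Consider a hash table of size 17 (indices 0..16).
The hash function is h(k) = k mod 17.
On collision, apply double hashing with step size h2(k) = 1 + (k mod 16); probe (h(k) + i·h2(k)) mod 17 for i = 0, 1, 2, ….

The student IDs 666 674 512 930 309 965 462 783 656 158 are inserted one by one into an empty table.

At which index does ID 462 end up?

666: h=3 → slot 3
674: h=11 → slot 11
512: h=2 → slot 2
930: h=12 → slot 12
309: h=3, h2=6, probe 3,9 → slot 9
965: h=13 → slot 13
462: h=3, h2=15, probe 3,1 → slot 1
783: h=1, h2=16, probe 1,0 → slot 0
656: h=10 → slot 10
158: h=5 → slot 5
Table: [783, 462, 512, 666, -, 158, -, -, -, 309, 656, 674, 930, 965, -, -, -]

1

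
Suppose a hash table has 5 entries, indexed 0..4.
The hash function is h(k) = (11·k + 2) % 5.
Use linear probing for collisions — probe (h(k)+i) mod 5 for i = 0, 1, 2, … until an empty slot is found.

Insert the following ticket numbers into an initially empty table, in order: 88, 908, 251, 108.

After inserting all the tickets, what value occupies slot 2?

108

88 hashes to 0; slot 0 is free → place at 0.
908 hashes to 0; 0 taken → place at 1.
251 hashes to 3; slot 3 is free → place at 3.
108 hashes to 0; 0,1 taken → place at 2.
Table: [88, 908, 108, 251, .]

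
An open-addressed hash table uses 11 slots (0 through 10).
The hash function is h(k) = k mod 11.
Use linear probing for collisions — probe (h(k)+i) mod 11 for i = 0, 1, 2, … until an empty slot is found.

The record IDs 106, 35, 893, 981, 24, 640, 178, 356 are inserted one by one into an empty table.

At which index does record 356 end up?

9

106: h=7 → slot 7
35: h=2 → slot 2
893: h=2, probe 2,3 → slot 3
981: h=2, probe 2,3,4 → slot 4
24: h=2, probe 2,3,4,5 → slot 5
640: h=2, probe 2,3,4,5,6 → slot 6
178: h=2, probe 2,3,4,5,6,7,8 → slot 8
356: h=4, probe 4,5,6,7,8,9 → slot 9
Table: [., ., 35, 893, 981, 24, 640, 106, 178, 356, .]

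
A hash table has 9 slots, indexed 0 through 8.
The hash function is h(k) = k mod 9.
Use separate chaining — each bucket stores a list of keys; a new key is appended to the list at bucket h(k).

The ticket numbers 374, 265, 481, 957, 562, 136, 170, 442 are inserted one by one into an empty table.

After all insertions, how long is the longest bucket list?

3

374 → bucket 5
265 → bucket 4
481 → bucket 4 (collision)
957 → bucket 3
562 → bucket 4 (collision)
136 → bucket 1
170 → bucket 8
442 → bucket 1 (collision)
Final buckets:
0: .
1: 136 -> 442
2: .
3: 957
4: 265 -> 481 -> 562
5: 374
6: .
7: .
8: 170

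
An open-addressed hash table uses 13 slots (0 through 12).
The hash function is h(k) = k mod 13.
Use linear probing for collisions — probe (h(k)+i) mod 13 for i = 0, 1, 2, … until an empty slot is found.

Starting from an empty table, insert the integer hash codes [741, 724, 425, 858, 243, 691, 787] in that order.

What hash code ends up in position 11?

741: h=0 => slot 0
724: h=9 => slot 9
425: h=9, probe 9,10 => slot 10
858: h=0, probe 0,1 => slot 1
243: h=9, probe 9,10,11 => slot 11
691: h=2 => slot 2
787: h=7 => slot 7
Table: [741, 858, 691, -, -, -, -, 787, -, 724, 425, 243, -]

243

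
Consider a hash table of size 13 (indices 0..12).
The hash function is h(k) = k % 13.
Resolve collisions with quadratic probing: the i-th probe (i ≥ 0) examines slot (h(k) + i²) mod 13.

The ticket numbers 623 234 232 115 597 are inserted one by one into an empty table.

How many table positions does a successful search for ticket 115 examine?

623 hashes to 12; slot 12 is free -> place at 12.
234 hashes to 0; slot 0 is free -> place at 0.
232 hashes to 11; slot 11 is free -> place at 11.
115 hashes to 11; 11,12 taken -> place at 2.
597 hashes to 12; 12,0 taken -> place at 3.
Table: [234, ∅, 115, 597, ∅, ∅, ∅, ∅, ∅, ∅, ∅, 232, 623]
Lookup 115: h=11, probe 11,12,2 → found at 2.

3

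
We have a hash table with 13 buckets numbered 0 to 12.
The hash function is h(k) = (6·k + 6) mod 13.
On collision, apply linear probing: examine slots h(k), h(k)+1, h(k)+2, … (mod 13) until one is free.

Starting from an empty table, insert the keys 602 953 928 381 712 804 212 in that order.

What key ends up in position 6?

381

602 hashes to 4; slot 4 is free → place at 4.
953 hashes to 4; 4 taken → place at 5.
928 hashes to 10; slot 10 is free → place at 10.
381 hashes to 4; 4,5 taken → place at 6.
712 hashes to 1; slot 1 is free → place at 1.
804 hashes to 7; slot 7 is free → place at 7.
212 hashes to 4; 4,5,6,7 taken → place at 8.
Table: [-, 712, -, -, 602, 953, 381, 804, 212, -, 928, -, -]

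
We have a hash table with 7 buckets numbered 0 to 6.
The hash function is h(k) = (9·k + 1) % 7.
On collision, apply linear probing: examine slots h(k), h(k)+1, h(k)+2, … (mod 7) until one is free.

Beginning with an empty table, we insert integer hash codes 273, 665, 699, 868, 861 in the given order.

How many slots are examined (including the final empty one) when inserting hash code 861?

Insert 273: h=1, slot 1 empty => index 1.
Insert 665: h=1, slot 1 occupied => index 2.
Insert 699: h=6, slot 6 empty => index 6.
Insert 868: h=1, slots 1,2 occupied => index 3.
Insert 861: h=1, slots 1,2,3 occupied => index 4.
Table: [—, 273, 665, 868, 861, —, 699]

4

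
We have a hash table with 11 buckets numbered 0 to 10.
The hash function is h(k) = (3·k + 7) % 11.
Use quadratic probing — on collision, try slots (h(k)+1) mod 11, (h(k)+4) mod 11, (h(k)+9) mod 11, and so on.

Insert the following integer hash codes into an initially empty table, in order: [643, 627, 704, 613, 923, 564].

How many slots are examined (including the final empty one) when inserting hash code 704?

2

643: h=0 -> slot 0
627: h=7 -> slot 7
704: h=7, probe 7,8 -> slot 8
613: h=9 -> slot 9
923: h=4 -> slot 4
564: h=5 -> slot 5
Table: [643, ∅, ∅, ∅, 923, 564, ∅, 627, 704, 613, ∅]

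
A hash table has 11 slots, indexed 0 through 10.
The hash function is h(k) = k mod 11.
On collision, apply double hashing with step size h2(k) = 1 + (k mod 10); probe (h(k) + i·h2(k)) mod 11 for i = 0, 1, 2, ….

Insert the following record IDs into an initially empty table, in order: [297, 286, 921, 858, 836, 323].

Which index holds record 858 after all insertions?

9

297: h=0 => slot 0
286: h=0, h2=7, probe 0,7 => slot 7
921: h=8 => slot 8
858: h=0, h2=9, probe 0,9 => slot 9
836: h=0, h2=7, probe 0,7,3 => slot 3
323: h=4 => slot 4
Table: [297, _, _, 836, 323, _, _, 286, 921, 858, _]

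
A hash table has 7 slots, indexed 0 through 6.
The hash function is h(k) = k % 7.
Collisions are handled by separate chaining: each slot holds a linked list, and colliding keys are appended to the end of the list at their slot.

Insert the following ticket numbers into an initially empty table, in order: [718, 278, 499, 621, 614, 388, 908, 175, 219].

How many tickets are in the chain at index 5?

4

718 → bucket 4
278 → bucket 5
499 → bucket 2
621 → bucket 5 (collision)
614 → bucket 5 (collision)
388 → bucket 3
908 → bucket 5 (collision)
175 → bucket 0
219 → bucket 2 (collision)
Final buckets:
0: 175
1: -
2: 499 -> 219
3: 388
4: 718
5: 278 -> 621 -> 614 -> 908
6: -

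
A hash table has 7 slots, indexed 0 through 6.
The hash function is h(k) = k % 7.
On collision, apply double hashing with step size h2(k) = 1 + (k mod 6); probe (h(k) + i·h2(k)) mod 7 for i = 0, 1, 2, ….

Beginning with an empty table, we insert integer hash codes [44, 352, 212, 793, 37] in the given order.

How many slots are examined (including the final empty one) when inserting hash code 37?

3

Insert 44: h=2, slot 2 empty → index 2.
Insert 352: h=2, h2=5, slot 2 occupied → index 0.
Insert 212: h=2, h2=3, slot 2 occupied → index 5.
Insert 793: h=2, h2=2, slot 2 occupied → index 4.
Insert 37: h=2, h2=2, slots 2,4 occupied → index 6.
Table: [352, ∅, 44, ∅, 793, 212, 37]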